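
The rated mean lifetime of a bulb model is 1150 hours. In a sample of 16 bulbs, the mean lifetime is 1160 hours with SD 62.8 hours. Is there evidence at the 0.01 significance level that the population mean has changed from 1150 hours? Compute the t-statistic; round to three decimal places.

H0: μ = 1150; H1: μ ≠ 1150 (one-sample t-test, two-sided).
t = (x̄ − μ₀)/(s/√n) = (1160 − 1150)/(62.8/√16) = 0.637
df = n − 1 = 15
Two-sided p-value ≈ 0.534
Since p ≈ 0.534 > α = 0.01, fail to reject H0; the data do not provide sufficient evidence against H0.

0.637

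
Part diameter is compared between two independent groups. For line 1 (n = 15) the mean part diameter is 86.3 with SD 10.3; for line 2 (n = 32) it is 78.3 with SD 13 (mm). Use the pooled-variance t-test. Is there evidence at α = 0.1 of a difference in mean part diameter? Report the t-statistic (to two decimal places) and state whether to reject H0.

t = 2.09; reject H0

Let group 1 = line 1, group 2 = line 2. H0: μ_1 = μ_2; H1: μ_1 ≠ μ_2 (two-sample pooled-variance t-test, two-sided).
s_p² = [(15−1)·10.3² + (32−1)·13²]/(15+32−2) = 149.428
t = (86.3 − 78.3)/√[149.428·(1/15 + 1/32)] = 2.09
df = n₁ + n₂ − 2 = 45
Two-sided p-value ≈ 0.0422
Since p ≈ 0.0422 < α = 0.1, reject H0; the data support H1.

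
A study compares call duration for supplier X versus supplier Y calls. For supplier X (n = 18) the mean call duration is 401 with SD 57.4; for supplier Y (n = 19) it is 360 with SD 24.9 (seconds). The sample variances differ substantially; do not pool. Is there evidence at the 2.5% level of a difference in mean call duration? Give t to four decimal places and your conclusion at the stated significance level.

t = 2.7918; reject H0

Let group 1 = supplier X, group 2 = supplier Y. H0: μ_1 = μ_2; H1: μ_1 ≠ μ_2 (Welch's two-sample t-test, two-sided).
t = (x̄_1 − x̄_2)/√(s_1²/n_1 + s_2²/n_2) = (401 − 360)/√(57.4²/18 + 24.9²/19) = 2.7918
Welch–Satterthwaite df ≈ 22.91
Two-sided p-value ≈ 0.0104
Since p ≈ 0.0104 < α = 0.025, reject H0; the evidence is statistically significant.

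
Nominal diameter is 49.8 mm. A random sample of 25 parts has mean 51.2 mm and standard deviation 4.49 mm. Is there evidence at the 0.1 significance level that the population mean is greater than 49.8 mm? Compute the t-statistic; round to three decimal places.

H0: μ = 49.8; H1: μ > 49.8 (one-sample t-test, right-tailed).
t = (x̄ − μ₀)/(s/√n) = (51.2 − 49.8)/(4.49/√25) = 1.559
df = n − 1 = 24
p-value = P(T ≥ 1.559) ≈ 0.066
Since p ≈ 0.066 < α = 0.1, reject H0; the data support H1.

1.559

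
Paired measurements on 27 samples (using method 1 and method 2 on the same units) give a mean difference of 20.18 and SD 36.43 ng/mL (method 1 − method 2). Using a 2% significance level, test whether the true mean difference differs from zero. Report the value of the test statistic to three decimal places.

2.878

H0: μ_d = 0; H1: μ_d ≠ 0 (paired t-test on the differences, two-sided).
t = d̄/(s_d/√n) = 20.18/(36.43/√27) = 2.878
df = n − 1 = 26
Two-sided p-value ≈ 0.0079
Since p ≈ 0.0079 < α = 0.02, reject H0; the data support H1.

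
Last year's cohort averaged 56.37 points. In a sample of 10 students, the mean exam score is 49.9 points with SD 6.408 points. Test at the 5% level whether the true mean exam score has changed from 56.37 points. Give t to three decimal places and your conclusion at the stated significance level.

H0: μ = 56.37; H1: μ ≠ 56.37 (one-sample t-test, two-sided).
t = (x̄ − μ₀)/(s/√n) = (49.9 − 56.37)/(6.408/√10) = -3.193
df = n − 1 = 9
Two-sided p-value ≈ 0.011
Since p ≈ 0.011 < α = 0.05, reject H0; the evidence is statistically significant.

t = -3.193; reject H0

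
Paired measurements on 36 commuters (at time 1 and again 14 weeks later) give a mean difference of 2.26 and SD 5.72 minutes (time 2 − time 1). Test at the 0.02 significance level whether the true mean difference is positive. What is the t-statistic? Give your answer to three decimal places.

H0: μ_d = 0; H1: μ_d > 0 (paired t-test on the differences, right-tailed).
t = d̄/(s_d/√n) = 2.26/(5.72/√36) = 2.371
df = n − 1 = 35
p-value = P(T ≥ 2.371) ≈ 0.012
Since p ≈ 0.012 < α = 0.02, reject H0; the data support H1.

2.371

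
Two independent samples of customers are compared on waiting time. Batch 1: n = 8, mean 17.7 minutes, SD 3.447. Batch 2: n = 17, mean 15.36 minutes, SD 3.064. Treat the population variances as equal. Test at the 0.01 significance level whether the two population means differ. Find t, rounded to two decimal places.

1.71

Let group 1 = batch 1, group 2 = batch 2. H0: μ_1 = μ_2; H1: μ_1 ≠ μ_2 (two-sample pooled-variance t-test, two-sided).
s_p² = [(8−1)·3.447² + (17−1)·3.064²]/(8+17−2) = 10.1471
t = (17.7 − 15.36)/√[10.1471·(1/8 + 1/17)] = 1.71
df = n₁ + n₂ − 2 = 23
Two-sided p-value ≈ 0.1001
Since p ≈ 0.1001 > α = 0.01, fail to reject H0; the evidence is not statistically significant.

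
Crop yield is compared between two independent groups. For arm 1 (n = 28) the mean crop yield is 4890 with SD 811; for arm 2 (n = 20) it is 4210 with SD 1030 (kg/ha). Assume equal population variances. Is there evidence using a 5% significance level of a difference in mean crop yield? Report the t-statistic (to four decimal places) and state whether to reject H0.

Let group 1 = arm 1, group 2 = arm 2. H0: μ_1 = μ_2; H1: μ_1 ≠ μ_2 (two-sample pooled-variance t-test, two-sided).
s_p² = [(28−1)·811² + (20−1)·1030²]/(28+20−2) = 824251
t = (4890 − 4210)/√[824251·(1/28 + 1/20)] = 2.5583
df = n₁ + n₂ − 2 = 46
Two-sided p-value ≈ 0.014
Since p ≈ 0.014 < α = 0.05, reject H0; the data support H1.

t = 2.5583; reject H0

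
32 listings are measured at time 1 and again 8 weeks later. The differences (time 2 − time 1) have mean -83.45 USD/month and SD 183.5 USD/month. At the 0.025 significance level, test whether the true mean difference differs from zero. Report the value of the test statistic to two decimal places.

-2.57

H0: μ_d = 0; H1: μ_d ≠ 0 (paired t-test on the differences, two-sided).
t = d̄/(s_d/√n) = -83.45/(183.5/√32) = -2.57
df = n − 1 = 31
Two-sided p-value ≈ 0.0151
Since p ≈ 0.0151 < α = 0.025, reject H0; the evidence is statistically significant.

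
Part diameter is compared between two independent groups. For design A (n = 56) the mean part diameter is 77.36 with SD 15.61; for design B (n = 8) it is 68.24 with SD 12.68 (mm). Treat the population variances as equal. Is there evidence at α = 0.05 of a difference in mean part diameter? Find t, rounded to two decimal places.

Let group 1 = design A, group 2 = design B. H0: μ_1 = μ_2; H1: μ_1 ≠ μ_2 (two-sample pooled-variance t-test, two-sided).
s_p² = [(56−1)·15.61² + (8−1)·12.68²]/(56+8−2) = 234.314
t = (77.36 − 68.24)/√[234.314·(1/56 + 1/8)] = 1.58
df = n₁ + n₂ − 2 = 62
Two-sided p-value ≈ 0.1200
Since p ≈ 0.1200 > α = 0.05, fail to reject H0; the data do not provide sufficient evidence against H0.

1.58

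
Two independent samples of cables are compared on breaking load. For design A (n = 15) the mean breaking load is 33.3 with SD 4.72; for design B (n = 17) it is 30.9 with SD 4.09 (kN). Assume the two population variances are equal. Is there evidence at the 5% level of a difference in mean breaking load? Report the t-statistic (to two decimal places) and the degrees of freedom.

Let group 1 = design A, group 2 = design B. H0: μ_1 = μ_2; H1: μ_1 ≠ μ_2 (two-sample pooled-variance t-test, two-sided).
s_p² = [(15−1)·4.72² + (17−1)·4.09²]/(15+17−2) = 19.3182
t = (33.3 − 30.9)/√[19.3182·(1/15 + 1/17)] = 1.54
df = n₁ + n₂ − 2 = 30
Two-sided p-value ≈ 0.134
Since p ≈ 0.134 > α = 0.05, fail to reject H0; the evidence is not statistically significant.

t = 1.54, df = 30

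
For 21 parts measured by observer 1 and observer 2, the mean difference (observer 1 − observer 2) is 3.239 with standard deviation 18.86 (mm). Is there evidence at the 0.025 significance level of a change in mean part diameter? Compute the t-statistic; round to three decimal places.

H0: μ_d = 0; H1: μ_d ≠ 0 (paired t-test on the differences, two-sided).
t = d̄/(s_d/√n) = 3.239/(18.86/√21) = 0.787
df = n − 1 = 20
Two-sided p-value ≈ 0.4405
Since p ≈ 0.4405 > α = 0.025, fail to reject H0; the data do not provide sufficient evidence against H0.

0.787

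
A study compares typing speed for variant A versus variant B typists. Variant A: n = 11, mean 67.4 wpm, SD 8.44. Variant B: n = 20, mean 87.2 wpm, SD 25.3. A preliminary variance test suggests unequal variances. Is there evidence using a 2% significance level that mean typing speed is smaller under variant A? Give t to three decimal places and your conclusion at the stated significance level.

t = -3.192; reject H0

Let group 1 = variant A, group 2 = variant B. H0: μ_1 = μ_2; H1: μ_1 < μ_2 (Welch's two-sample t-test, left-tailed).
t = (x̄_1 − x̄_2)/√(s_1²/n_1 + s_2²/n_2) = (67.4 − 87.2)/√(8.44²/11 + 25.3²/20) = -3.192
Welch–Satterthwaite df ≈ 25.48
p-value = P(T ≤ -3.192) ≈ 0.0019
Since p ≈ 0.0019 < α = 0.02, reject H0; the evidence is statistically significant.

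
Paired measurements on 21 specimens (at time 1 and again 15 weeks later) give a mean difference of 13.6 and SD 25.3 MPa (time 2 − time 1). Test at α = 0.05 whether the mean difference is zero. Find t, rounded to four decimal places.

2.4634

H0: μ_d = 0; H1: μ_d ≠ 0 (paired t-test on the differences, two-sided).
t = d̄/(s_d/√n) = 13.6/(25.3/√21) = 2.4634
df = n − 1 = 20
Two-sided p-value ≈ 0.0230
Since p ≈ 0.0230 < α = 0.05, reject H0; the evidence is statistically significant.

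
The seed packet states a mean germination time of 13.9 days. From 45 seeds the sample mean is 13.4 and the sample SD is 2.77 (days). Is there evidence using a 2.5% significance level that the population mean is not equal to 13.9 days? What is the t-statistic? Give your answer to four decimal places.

H0: μ = 13.9; H1: μ ≠ 13.9 (one-sample t-test, two-sided).
t = (x̄ − μ₀)/(s/√n) = (13.4 − 13.9)/(2.77/√45) = -1.2109
df = n − 1 = 44
Two-sided p-value ≈ 0.232
Since p ≈ 0.232 > α = 0.025, fail to reject H0; the evidence is not statistically significant.

-1.2109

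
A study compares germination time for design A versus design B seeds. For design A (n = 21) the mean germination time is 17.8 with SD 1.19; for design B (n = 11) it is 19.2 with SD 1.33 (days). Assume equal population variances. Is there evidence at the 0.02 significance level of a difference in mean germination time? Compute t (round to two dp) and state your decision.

Let group 1 = design A, group 2 = design B. H0: μ_1 = μ_2; H1: μ_1 ≠ μ_2 (two-sample pooled-variance t-test, two-sided).
s_p² = [(21−1)·1.19² + (11−1)·1.33²]/(21+11−2) = 1.5337
t = (17.8 − 19.2)/√[1.5337·(1/21 + 1/11)] = -3.04
df = n₁ + n₂ − 2 = 30
Two-sided p-value ≈ 0.0049
Since p ≈ 0.0049 < α = 0.02, reject H0; the data support H1.

t = -3.04; reject H0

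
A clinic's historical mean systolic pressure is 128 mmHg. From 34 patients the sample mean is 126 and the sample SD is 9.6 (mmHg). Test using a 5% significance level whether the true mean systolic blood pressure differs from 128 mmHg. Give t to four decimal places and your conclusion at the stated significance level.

t = -1.2148; fail to reject H0

H0: μ = 128; H1: μ ≠ 128 (one-sample t-test, two-sided).
t = (x̄ − μ₀)/(s/√n) = (126 − 128)/(9.6/√34) = -1.2148
df = n − 1 = 33
Two-sided p-value ≈ 0.2331
Since p ≈ 0.2331 > α = 0.05, fail to reject H0; the evidence is not statistically significant.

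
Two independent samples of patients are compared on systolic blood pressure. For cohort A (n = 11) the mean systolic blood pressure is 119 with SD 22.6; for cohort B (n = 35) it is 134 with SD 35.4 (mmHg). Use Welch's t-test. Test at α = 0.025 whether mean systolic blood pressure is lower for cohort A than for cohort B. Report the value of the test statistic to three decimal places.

Let group 1 = cohort A, group 2 = cohort B. H0: μ_1 = μ_2; H1: μ_1 < μ_2 (Welch's two-sample t-test, left-tailed).
t = (x̄_1 − x̄_2)/√(s_1²/n_1 + s_2²/n_2) = (119 − 134)/√(22.6²/11 + 35.4²/35) = -1.654
Welch–Satterthwaite df ≈ 26.70
p-value = P(T ≤ -1.654) ≈ 0.055
Since p ≈ 0.055 > α = 0.025, fail to reject H0; the evidence is not statistically significant.

-1.654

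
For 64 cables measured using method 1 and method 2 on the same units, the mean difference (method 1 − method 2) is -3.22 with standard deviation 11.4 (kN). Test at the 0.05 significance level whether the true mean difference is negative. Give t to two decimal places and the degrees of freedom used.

H0: μ_d = 0; H1: μ_d < 0 (paired t-test on the differences, left-tailed).
t = d̄/(s_d/√n) = -3.22/(11.4/√64) = -2.26
df = n − 1 = 63
p-value = P(T ≤ -2.26) ≈ 0.0137
Since p ≈ 0.0137 < α = 0.05, reject H0; the data support H1.

t = -2.26, df = 63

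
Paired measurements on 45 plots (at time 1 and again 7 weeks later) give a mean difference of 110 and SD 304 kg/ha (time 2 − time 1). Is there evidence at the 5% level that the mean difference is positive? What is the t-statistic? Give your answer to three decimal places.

2.427

H0: μ_d = 0; H1: μ_d > 0 (paired t-test on the differences, right-tailed).
t = d̄/(s_d/√n) = 110/(304/√45) = 2.427
df = n − 1 = 44
p-value = P(T ≥ 2.427) ≈ 0.0097
Since p ≈ 0.0097 < α = 0.05, reject H0; the evidence is statistically significant.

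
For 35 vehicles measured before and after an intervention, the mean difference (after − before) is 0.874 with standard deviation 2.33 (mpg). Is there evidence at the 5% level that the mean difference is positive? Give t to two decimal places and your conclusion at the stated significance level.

t = 2.22; reject H0

H0: μ_d = 0; H1: μ_d > 0 (paired t-test on the differences, right-tailed).
t = d̄/(s_d/√n) = 0.874/(2.33/√35) = 2.22
df = n − 1 = 34
p-value = P(T ≥ 2.22) ≈ 0.0166
Since p ≈ 0.0166 < α = 0.05, reject H0; the data support H1.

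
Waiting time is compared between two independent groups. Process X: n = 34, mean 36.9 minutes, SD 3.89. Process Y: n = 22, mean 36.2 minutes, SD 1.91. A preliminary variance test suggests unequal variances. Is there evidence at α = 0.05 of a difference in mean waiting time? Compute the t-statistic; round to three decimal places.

0.896

Let group 1 = process X, group 2 = process Y. H0: μ_1 = μ_2; H1: μ_1 ≠ μ_2 (Welch's two-sample t-test, two-sided).
t = (x̄_1 − x̄_2)/√(s_1²/n_1 + s_2²/n_2) = (36.9 − 36.2)/√(3.89²/34 + 1.91²/22) = 0.896
Welch–Satterthwaite df ≈ 51.04
Two-sided p-value ≈ 0.375
Since p ≈ 0.375 > α = 0.05, fail to reject H0; the evidence is not statistically significant.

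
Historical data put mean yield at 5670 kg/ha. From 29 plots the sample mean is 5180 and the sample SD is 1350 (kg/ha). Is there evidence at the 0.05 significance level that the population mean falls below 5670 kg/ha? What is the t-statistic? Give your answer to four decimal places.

H0: μ = 5670; H1: μ < 5670 (one-sample t-test, left-tailed).
t = (x̄ − μ₀)/(s/√n) = (5180 − 5670)/(1350/√29) = -1.9546
df = n − 1 = 28
p-value = P(T ≤ -1.9546) ≈ 0.030
Since p ≈ 0.030 < α = 0.05, reject H0; the data support H1.

-1.9546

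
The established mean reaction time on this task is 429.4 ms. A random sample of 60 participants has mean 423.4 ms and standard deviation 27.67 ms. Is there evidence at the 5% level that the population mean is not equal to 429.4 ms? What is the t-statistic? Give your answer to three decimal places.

H0: μ = 429.4; H1: μ ≠ 429.4 (one-sample t-test, two-sided).
t = (x̄ − μ₀)/(s/√n) = (423.4 − 429.4)/(27.67/√60) = -1.680
df = n − 1 = 59
Two-sided p-value ≈ 0.0983
Since p ≈ 0.0983 > α = 0.05, fail to reject H0; the data do not provide sufficient evidence against H0.

-1.680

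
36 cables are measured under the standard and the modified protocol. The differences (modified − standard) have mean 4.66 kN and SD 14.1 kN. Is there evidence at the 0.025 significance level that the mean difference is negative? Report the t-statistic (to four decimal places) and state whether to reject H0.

t = 1.9830; fail to reject H0

H0: μ_d = 0; H1: μ_d < 0 (paired t-test on the differences, left-tailed).
t = d̄/(s_d/√n) = 4.66/(14.1/√36) = 1.9830
df = n − 1 = 35
p-value = P(T ≤ 1.9830) ≈ 0.972
Since p ≈ 0.972 > α = 0.025, fail to reject H0; the data do not provide sufficient evidence against H0.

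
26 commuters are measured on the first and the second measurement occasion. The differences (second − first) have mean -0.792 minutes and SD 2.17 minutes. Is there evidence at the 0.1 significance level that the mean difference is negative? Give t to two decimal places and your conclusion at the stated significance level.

H0: μ_d = 0; H1: μ_d < 0 (paired t-test on the differences, left-tailed).
t = d̄/(s_d/√n) = -0.792/(2.17/√26) = -1.86
df = n − 1 = 25
p-value = P(T ≤ -1.86) ≈ 0.0373
Since p ≈ 0.0373 < α = 0.1, reject H0; the evidence is statistically significant.

t = -1.86; reject H0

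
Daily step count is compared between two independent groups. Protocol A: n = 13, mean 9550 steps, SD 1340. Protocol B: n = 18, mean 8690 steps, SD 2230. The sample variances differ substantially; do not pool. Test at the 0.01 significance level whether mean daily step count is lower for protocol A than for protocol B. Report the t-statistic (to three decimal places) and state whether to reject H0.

t = 1.336; fail to reject H0

Let group 1 = protocol A, group 2 = protocol B. H0: μ_1 = μ_2; H1: μ_1 < μ_2 (Welch's two-sample t-test, left-tailed).
t = (x̄_1 − x̄_2)/√(s_1²/n_1 + s_2²/n_2) = (9550 − 8690)/√(1340²/13 + 2230²/18) = 1.336
Welch–Satterthwaite df ≈ 28.25
p-value = P(T ≤ 1.336) ≈ 0.904
Since p ≈ 0.904 > α = 0.01, fail to reject H0; the data do not provide sufficient evidence against H0.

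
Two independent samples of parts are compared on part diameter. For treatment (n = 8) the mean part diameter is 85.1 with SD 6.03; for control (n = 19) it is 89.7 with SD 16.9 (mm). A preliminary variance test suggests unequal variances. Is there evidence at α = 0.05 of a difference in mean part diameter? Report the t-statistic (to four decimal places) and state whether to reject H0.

t = -1.0396; fail to reject H0

Let group 1 = treatment, group 2 = control. H0: μ_1 = μ_2; H1: μ_1 ≠ μ_2 (Welch's two-sample t-test, two-sided).
t = (x̄_1 − x̄_2)/√(s_1²/n_1 + s_2²/n_2) = (85.1 − 89.7)/√(6.03²/8 + 16.9²/19) = -1.0396
Welch–Satterthwaite df ≈ 24.72
Two-sided p-value ≈ 0.3086
Since p ≈ 0.3086 > α = 0.05, fail to reject H0; the data do not provide sufficient evidence against H0.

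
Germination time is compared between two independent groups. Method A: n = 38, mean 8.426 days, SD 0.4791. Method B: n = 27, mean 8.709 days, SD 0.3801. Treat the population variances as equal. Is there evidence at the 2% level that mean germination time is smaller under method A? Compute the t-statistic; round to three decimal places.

-2.550

Let group 1 = method A, group 2 = method B. H0: μ_1 = μ_2; H1: μ_1 < μ_2 (two-sample pooled-variance t-test, left-tailed).
s_p² = [(38−1)·0.4791² + (27−1)·0.3801²]/(38+27−2) = 0.194432
t = (8.426 − 8.709)/√[0.194432·(1/38 + 1/27)] = -2.550
df = n₁ + n₂ − 2 = 63
p-value = P(T ≤ -2.550) ≈ 0.007
Since p ≈ 0.007 < α = 0.02, reject H0; the evidence is statistically significant.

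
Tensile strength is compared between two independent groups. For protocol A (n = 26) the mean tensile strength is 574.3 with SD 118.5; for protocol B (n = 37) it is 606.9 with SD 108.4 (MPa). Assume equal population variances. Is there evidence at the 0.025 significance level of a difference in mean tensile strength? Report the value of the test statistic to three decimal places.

Let group 1 = protocol A, group 2 = protocol B. H0: μ_1 = μ_2; H1: μ_1 ≠ μ_2 (two-sample pooled-variance t-test, two-sided).
s_p² = [(26−1)·118.5² + (37−1)·108.4²]/(26+37−2) = 12689.8
t = (574.3 − 606.9)/√[12689.8·(1/26 + 1/37)] = -1.131
df = n₁ + n₂ − 2 = 61
Two-sided p-value ≈ 0.2625
Since p ≈ 0.2625 > α = 0.025, fail to reject H0; the data do not provide sufficient evidence against H0.

-1.131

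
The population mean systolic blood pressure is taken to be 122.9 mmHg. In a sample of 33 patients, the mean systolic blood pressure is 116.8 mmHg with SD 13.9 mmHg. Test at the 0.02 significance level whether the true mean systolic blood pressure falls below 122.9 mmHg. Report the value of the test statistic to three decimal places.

H0: μ = 122.9; H1: μ < 122.9 (one-sample t-test, left-tailed).
t = (x̄ − μ₀)/(s/√n) = (116.8 − 122.9)/(13.9/√33) = -2.521
df = n − 1 = 32
p-value = P(T ≤ -2.521) ≈ 0.008
Since p ≈ 0.008 < α = 0.02, reject H0; the data support H1.

-2.521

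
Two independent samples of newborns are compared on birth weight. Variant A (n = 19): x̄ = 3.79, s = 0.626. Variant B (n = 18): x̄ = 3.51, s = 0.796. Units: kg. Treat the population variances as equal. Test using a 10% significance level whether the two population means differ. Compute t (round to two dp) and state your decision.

t = 1.19; fail to reject H0

Let group 1 = variant A, group 2 = variant B. H0: μ_1 = μ_2; H1: μ_1 ≠ μ_2 (two-sample pooled-variance t-test, two-sided).
s_p² = [(19−1)·0.626² + (18−1)·0.796²]/(19+18−2) = 0.509293
t = (3.79 − 3.51)/√[0.509293·(1/19 + 1/18)] = 1.19
df = n₁ + n₂ − 2 = 35
Two-sided p-value ≈ 0.2410
Since p ≈ 0.2410 > α = 0.1, fail to reject H0; the data do not provide sufficient evidence against H0.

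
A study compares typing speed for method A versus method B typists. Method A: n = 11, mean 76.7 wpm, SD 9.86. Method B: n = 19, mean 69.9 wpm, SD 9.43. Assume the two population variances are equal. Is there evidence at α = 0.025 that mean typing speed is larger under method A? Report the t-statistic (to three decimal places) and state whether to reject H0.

Let group 1 = method A, group 2 = method B. H0: μ_1 = μ_2; H1: μ_1 > μ_2 (two-sample pooled-variance t-test, right-tailed).
s_p² = [(11−1)·9.86² + (19−1)·9.43²]/(11+19−2) = 91.8873
t = (76.7 − 69.9)/√[91.8873·(1/11 + 1/19)] = 1.872
df = n₁ + n₂ − 2 = 28
p-value = P(T ≥ 1.872) ≈ 0.036
Since p ≈ 0.036 > α = 0.025, fail to reject H0; the data do not provide sufficient evidence against H0.

t = 1.872; fail to reject H0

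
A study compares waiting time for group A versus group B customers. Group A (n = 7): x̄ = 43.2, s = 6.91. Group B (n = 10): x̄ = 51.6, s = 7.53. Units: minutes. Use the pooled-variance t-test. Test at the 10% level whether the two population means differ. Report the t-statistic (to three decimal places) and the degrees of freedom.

t = -2.339, df = 15

Let group 1 = group A, group 2 = group B. H0: μ_1 = μ_2; H1: μ_1 ≠ μ_2 (two-sample pooled-variance t-test, two-sided).
s_p² = [(7−1)·6.91² + (10−1)·7.53²]/(7+10−2) = 53.1198
t = (43.2 − 51.6)/√[53.1198·(1/7 + 1/10)] = -2.339
df = n₁ + n₂ − 2 = 15
Two-sided p-value ≈ 0.034
Since p ≈ 0.034 < α = 0.1, reject H0; the evidence is statistically significant.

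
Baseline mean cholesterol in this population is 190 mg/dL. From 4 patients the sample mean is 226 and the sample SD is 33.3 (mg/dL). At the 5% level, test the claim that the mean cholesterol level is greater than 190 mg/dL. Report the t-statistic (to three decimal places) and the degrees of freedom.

H0: μ = 190; H1: μ > 190 (one-sample t-test, right-tailed).
t = (x̄ − μ₀)/(s/√n) = (226 − 190)/(33.3/√4) = 2.162
df = n − 1 = 3
p-value = P(T ≥ 2.162) ≈ 0.0597
Since p ≈ 0.0597 > α = 0.05, fail to reject H0; the data do not provide sufficient evidence against H0.

t = 2.162, df = 3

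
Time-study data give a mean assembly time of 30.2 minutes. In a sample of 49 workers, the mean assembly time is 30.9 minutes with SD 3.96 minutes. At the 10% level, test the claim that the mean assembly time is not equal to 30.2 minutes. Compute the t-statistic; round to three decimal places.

H0: μ = 30.2; H1: μ ≠ 30.2 (one-sample t-test, two-sided).
t = (x̄ − μ₀)/(s/√n) = (30.9 − 30.2)/(3.96/√49) = 1.237
df = n − 1 = 48
Two-sided p-value ≈ 0.222
Since p ≈ 0.222 > α = 0.1, fail to reject H0; the data do not provide sufficient evidence against H0.

1.237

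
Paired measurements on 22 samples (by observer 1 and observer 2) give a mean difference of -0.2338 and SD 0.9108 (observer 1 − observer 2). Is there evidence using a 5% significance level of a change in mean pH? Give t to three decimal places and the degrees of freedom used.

t = -1.204, df = 21

H0: μ_d = 0; H1: μ_d ≠ 0 (paired t-test on the differences, two-sided).
t = d̄/(s_d/√n) = -0.2338/(0.9108/√22) = -1.204
df = n − 1 = 21
Two-sided p-value ≈ 0.2420
Since p ≈ 0.2420 > α = 0.05, fail to reject H0; the data do not provide sufficient evidence against H0.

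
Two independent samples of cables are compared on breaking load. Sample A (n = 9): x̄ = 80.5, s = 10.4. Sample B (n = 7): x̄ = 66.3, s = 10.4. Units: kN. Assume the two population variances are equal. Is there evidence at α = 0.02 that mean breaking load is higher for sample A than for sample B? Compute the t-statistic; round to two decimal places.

2.71

Let group 1 = sample A, group 2 = sample B. H0: μ_1 = μ_2; H1: μ_1 > μ_2 (two-sample pooled-variance t-test, right-tailed).
s_p² = [(9−1)·10.4² + (7−1)·10.4²]/(9+7−2) = 108.16
t = (80.5 − 66.3)/√[108.16·(1/9 + 1/7)] = 2.71
df = n₁ + n₂ − 2 = 14
p-value = P(T ≥ 2.71) ≈ 0.0085
Since p ≈ 0.0085 < α = 0.02, reject H0; the evidence is statistically significant.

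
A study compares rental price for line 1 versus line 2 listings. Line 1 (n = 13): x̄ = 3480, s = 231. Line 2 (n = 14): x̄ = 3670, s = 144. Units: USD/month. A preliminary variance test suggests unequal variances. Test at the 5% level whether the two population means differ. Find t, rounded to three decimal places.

Let group 1 = line 1, group 2 = line 2. H0: μ_1 = μ_2; H1: μ_1 ≠ μ_2 (Welch's two-sample t-test, two-sided).
t = (x̄_1 − x̄_2)/√(s_1²/n_1 + s_2²/n_2) = (3480 − 3670)/√(231²/13 + 144²/14) = -2.542
Welch–Satterthwaite df ≈ 19.84
Two-sided p-value ≈ 0.0195
Since p ≈ 0.0195 < α = 0.05, reject H0; the data support H1.

-2.542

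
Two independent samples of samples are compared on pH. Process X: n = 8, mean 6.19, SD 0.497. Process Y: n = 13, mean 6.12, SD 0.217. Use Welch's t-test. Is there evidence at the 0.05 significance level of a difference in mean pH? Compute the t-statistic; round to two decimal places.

Let group 1 = process X, group 2 = process Y. H0: μ_1 = μ_2; H1: μ_1 ≠ μ_2 (Welch's two-sample t-test, two-sided).
t = (x̄_1 − x̄_2)/√(s_1²/n_1 + s_2²/n_2) = (6.19 − 6.12)/√(0.497²/8 + 0.217²/13) = 0.38
Welch–Satterthwaite df ≈ 8.67
Two-sided p-value ≈ 0.7153
Since p ≈ 0.7153 > α = 0.05, fail to reject H0; the evidence is not statistically significant.

0.38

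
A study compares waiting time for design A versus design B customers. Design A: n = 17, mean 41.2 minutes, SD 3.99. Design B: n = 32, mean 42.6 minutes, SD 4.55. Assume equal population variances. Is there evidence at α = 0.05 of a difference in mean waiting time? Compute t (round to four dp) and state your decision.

Let group 1 = design A, group 2 = design B. H0: μ_1 = μ_2; H1: μ_1 ≠ μ_2 (two-sample pooled-variance t-test, two-sided).
s_p² = [(17−1)·3.99² + (32−1)·4.55²]/(17+32−2) = 19.0744
t = (41.2 − 42.6)/√[19.0744·(1/17 + 1/32)] = -1.0681
df = n₁ + n₂ − 2 = 47
Two-sided p-value ≈ 0.2909
Since p ≈ 0.2909 > α = 0.05, fail to reject H0; the data do not provide sufficient evidence against H0.

t = -1.0681; fail to reject H0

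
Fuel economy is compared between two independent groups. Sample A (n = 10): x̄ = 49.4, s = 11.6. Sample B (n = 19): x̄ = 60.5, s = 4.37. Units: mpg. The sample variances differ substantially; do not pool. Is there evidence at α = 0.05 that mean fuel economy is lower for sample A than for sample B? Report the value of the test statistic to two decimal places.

Let group 1 = sample A, group 2 = sample B. H0: μ_1 = μ_2; H1: μ_1 < μ_2 (Welch's two-sample t-test, left-tailed).
t = (x̄_1 − x̄_2)/√(s_1²/n_1 + s_2²/n_2) = (49.4 − 60.5)/√(11.6²/10 + 4.37²/19) = -2.92
Welch–Satterthwaite df ≈ 10.37
p-value = P(T ≤ -2.92) ≈ 0.0074
Since p ≈ 0.0074 < α = 0.05, reject H0; the evidence is statistically significant.

-2.92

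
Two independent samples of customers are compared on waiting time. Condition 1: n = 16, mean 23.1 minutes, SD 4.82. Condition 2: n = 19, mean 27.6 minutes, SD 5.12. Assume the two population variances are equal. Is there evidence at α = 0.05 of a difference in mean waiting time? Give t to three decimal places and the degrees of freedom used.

t = -2.660, df = 33

Let group 1 = condition 1, group 2 = condition 2. H0: μ_1 = μ_2; H1: μ_1 ≠ μ_2 (two-sample pooled-variance t-test, two-sided).
s_p² = [(16−1)·4.82² + (19−1)·5.12²]/(16+19−2) = 24.8589
t = (23.1 − 27.6)/√[24.8589·(1/16 + 1/19)] = -2.660
df = n₁ + n₂ − 2 = 33
Two-sided p-value ≈ 0.012
Since p ≈ 0.012 < α = 0.05, reject H0; the data support H1.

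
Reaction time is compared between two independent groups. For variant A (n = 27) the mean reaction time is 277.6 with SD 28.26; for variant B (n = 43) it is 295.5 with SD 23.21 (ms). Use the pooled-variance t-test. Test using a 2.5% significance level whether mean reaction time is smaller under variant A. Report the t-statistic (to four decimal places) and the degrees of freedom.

t = -2.8859, df = 68

Let group 1 = variant A, group 2 = variant B. H0: μ_1 = μ_2; H1: μ_1 < μ_2 (two-sample pooled-variance t-test, left-tailed).
s_p² = [(27−1)·28.26² + (43−1)·23.21²]/(27+43−2) = 638.087
t = (277.6 − 295.5)/√[638.087·(1/27 + 1/43)] = -2.8859
df = n₁ + n₂ − 2 = 68
p-value = P(T ≤ -2.8859) ≈ 0.0026
Since p ≈ 0.0026 < α = 0.025, reject H0; the data support H1.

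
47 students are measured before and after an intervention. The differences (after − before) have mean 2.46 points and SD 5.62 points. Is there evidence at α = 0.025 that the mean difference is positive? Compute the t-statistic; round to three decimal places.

3.001

H0: μ_d = 0; H1: μ_d > 0 (paired t-test on the differences, right-tailed).
t = d̄/(s_d/√n) = 2.46/(5.62/√47) = 3.001
df = n − 1 = 46
p-value = P(T ≥ 3.001) ≈ 0.0022
Since p ≈ 0.0022 < α = 0.025, reject H0; the evidence is statistically significant.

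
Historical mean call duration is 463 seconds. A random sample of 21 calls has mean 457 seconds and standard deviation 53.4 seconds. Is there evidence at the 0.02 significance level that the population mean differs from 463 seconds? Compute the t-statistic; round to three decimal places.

H0: μ = 463; H1: μ ≠ 463 (one-sample t-test, two-sided).
t = (x̄ − μ₀)/(s/√n) = (457 − 463)/(53.4/√21) = -0.515
df = n − 1 = 20
Two-sided p-value ≈ 0.6123
Since p ≈ 0.6123 > α = 0.02, fail to reject H0; the data do not provide sufficient evidence against H0.

-0.515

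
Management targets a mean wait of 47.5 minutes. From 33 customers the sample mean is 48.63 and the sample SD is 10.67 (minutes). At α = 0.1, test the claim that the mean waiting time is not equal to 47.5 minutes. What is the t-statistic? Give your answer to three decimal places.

H0: μ = 47.5; H1: μ ≠ 47.5 (one-sample t-test, two-sided).
t = (x̄ − μ₀)/(s/√n) = (48.63 − 47.5)/(10.67/√33) = 0.608
df = n − 1 = 32
Two-sided p-value ≈ 0.547
Since p ≈ 0.547 > α = 0.1, fail to reject H0; the evidence is not statistically significant.

0.608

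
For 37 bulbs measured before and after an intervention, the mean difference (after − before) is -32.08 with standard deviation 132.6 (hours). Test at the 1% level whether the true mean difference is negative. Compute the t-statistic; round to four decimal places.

H0: μ_d = 0; H1: μ_d < 0 (paired t-test on the differences, left-tailed).
t = d̄/(s_d/√n) = -32.08/(132.6/√37) = -1.4716
df = n − 1 = 36
p-value = P(T ≤ -1.4716) ≈ 0.075
Since p ≈ 0.075 > α = 0.01, fail to reject H0; the evidence is not statistically significant.

-1.4716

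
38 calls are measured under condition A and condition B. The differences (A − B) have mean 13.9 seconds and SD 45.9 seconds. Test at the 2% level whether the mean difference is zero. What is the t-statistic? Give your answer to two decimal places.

1.87

H0: μ_d = 0; H1: μ_d ≠ 0 (paired t-test on the differences, two-sided).
t = d̄/(s_d/√n) = 13.9/(45.9/√38) = 1.87
df = n − 1 = 37
Two-sided p-value ≈ 0.0699
Since p ≈ 0.0699 > α = 0.02, fail to reject H0; the evidence is not statistically significant.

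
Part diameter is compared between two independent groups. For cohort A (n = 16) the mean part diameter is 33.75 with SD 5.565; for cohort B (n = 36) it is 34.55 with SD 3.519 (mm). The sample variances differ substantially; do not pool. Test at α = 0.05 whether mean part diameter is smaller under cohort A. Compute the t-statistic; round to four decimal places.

-0.5299

Let group 1 = cohort A, group 2 = cohort B. H0: μ_1 = μ_2; H1: μ_1 < μ_2 (Welch's two-sample t-test, left-tailed).
t = (x̄_1 − x̄_2)/√(s_1²/n_1 + s_2²/n_2) = (33.75 − 34.55)/√(5.565²/16 + 3.519²/36) = -0.5299
Welch–Satterthwaite df ≈ 20.53
p-value = P(T ≤ -0.5299) ≈ 0.301
Since p ≈ 0.301 > α = 0.05, fail to reject H0; the data do not provide sufficient evidence against H0.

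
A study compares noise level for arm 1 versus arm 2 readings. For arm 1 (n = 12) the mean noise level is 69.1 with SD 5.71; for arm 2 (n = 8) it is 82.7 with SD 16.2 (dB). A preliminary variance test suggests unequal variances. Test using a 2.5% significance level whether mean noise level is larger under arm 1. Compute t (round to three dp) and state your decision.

Let group 1 = arm 1, group 2 = arm 2. H0: μ_1 = μ_2; H1: μ_1 > μ_2 (Welch's two-sample t-test, right-tailed).
t = (x̄_1 − x̄_2)/√(s_1²/n_1 + s_2²/n_2) = (69.1 − 82.7)/√(5.71²/12 + 16.2²/8) = -2.282
Welch–Satterthwaite df ≈ 8.17
p-value = P(T ≥ -2.282) ≈ 0.974
Since p ≈ 0.974 > α = 0.025, fail to reject H0; the evidence is not statistically significant.

t = -2.282; fail to reject H0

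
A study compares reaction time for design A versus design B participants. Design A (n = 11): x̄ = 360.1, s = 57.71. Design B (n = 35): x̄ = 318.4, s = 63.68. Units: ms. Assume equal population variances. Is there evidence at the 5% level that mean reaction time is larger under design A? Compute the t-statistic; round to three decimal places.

Let group 1 = design A, group 2 = design B. H0: μ_1 = μ_2; H1: μ_1 > μ_2 (two-sample pooled-variance t-test, right-tailed).
s_p² = [(11−1)·57.71² + (35−1)·63.68²]/(11+35−2) = 3890.44
t = (360.1 − 318.4)/√[3890.44·(1/11 + 1/35)] = 1.934
df = n₁ + n₂ − 2 = 44
p-value = P(T ≥ 1.934) ≈ 0.0298
Since p ≈ 0.0298 < α = 0.05, reject H0; the data support H1.

1.934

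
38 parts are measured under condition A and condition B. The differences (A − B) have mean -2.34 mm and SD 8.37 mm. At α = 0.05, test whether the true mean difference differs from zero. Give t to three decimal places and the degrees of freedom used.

t = -1.723, df = 37

H0: μ_d = 0; H1: μ_d ≠ 0 (paired t-test on the differences, two-sided).
t = d̄/(s_d/√n) = -2.34/(8.37/√38) = -1.723
df = n − 1 = 37
Two-sided p-value ≈ 0.093
Since p ≈ 0.093 > α = 0.05, fail to reject H0; the data do not provide sufficient evidence against H0.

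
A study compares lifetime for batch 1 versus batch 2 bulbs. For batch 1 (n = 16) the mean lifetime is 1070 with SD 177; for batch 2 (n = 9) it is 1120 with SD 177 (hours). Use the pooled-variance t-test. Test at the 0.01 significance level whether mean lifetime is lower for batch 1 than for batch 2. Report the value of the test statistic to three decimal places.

-0.678

Let group 1 = batch 1, group 2 = batch 2. H0: μ_1 = μ_2; H1: μ_1 < μ_2 (two-sample pooled-variance t-test, left-tailed).
s_p² = [(16−1)·177² + (9−1)·177²]/(16+9−2) = 31329
t = (1070 − 1120)/√[31329·(1/16 + 1/9)] = -0.678
df = n₁ + n₂ − 2 = 23
p-value = P(T ≤ -0.678) ≈ 0.2523
Since p ≈ 0.2523 > α = 0.01, fail to reject H0; the data do not provide sufficient evidence against H0.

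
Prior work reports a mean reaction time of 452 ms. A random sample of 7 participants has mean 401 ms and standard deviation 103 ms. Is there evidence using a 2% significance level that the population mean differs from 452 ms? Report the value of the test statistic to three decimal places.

H0: μ = 452; H1: μ ≠ 452 (one-sample t-test, two-sided).
t = (x̄ − μ₀)/(s/√n) = (401 − 452)/(103/√7) = -1.310
df = n − 1 = 6
Two-sided p-value ≈ 0.2381
Since p ≈ 0.2381 > α = 0.02, fail to reject H0; the evidence is not statistically significant.

-1.310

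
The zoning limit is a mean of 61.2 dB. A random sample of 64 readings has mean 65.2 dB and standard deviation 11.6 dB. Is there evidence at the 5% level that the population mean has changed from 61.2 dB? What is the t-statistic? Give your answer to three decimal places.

H0: μ = 61.2; H1: μ ≠ 61.2 (one-sample t-test, two-sided).
t = (x̄ − μ₀)/(s/√n) = (65.2 − 61.2)/(11.6/√64) = 2.759
df = n − 1 = 63
Two-sided p-value ≈ 0.0076
Since p ≈ 0.0076 < α = 0.05, reject H0; the evidence is statistically significant.

2.759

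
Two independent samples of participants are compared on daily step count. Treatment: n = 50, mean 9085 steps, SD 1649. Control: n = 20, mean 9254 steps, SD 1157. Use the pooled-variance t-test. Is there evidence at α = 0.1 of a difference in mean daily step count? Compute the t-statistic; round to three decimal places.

-0.418

Let group 1 = treatment, group 2 = control. H0: μ_1 = μ_2; H1: μ_1 ≠ μ_2 (two-sample pooled-variance t-test, two-sided).
s_p² = [(50−1)·1649² + (20−1)·1157²]/(50+20−2) = 2333460
t = (9085 − 9254)/√[2333460·(1/50 + 1/20)] = -0.418
df = n₁ + n₂ − 2 = 68
Two-sided p-value ≈ 0.6772
Since p ≈ 0.6772 > α = 0.1, fail to reject H0; the data do not provide sufficient evidence against H0.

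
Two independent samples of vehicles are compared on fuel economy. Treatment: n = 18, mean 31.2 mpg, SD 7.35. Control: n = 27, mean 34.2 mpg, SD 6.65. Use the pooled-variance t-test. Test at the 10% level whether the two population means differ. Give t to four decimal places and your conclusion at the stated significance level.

t = -1.4216; fail to reject H0

Let group 1 = treatment, group 2 = control. H0: μ_1 = μ_2; H1: μ_1 ≠ μ_2 (two-sample pooled-variance t-test, two-sided).
s_p² = [(18−1)·7.35² + (27−1)·6.65²]/(18+27−2) = 48.0969
t = (31.2 − 34.2)/√[48.0969·(1/18 + 1/27)] = -1.4216
df = n₁ + n₂ − 2 = 43
Two-sided p-value ≈ 0.1624
Since p ≈ 0.1624 > α = 0.1, fail to reject H0; the data do not provide sufficient evidence against H0.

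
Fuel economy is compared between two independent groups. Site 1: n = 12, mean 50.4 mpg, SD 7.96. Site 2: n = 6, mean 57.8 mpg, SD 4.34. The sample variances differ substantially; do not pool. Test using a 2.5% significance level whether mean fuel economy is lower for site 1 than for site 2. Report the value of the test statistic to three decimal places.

Let group 1 = site 1, group 2 = site 2. H0: μ_1 = μ_2; H1: μ_1 < μ_2 (Welch's two-sample t-test, left-tailed).
t = (x̄_1 − x̄_2)/√(s_1²/n_1 + s_2²/n_2) = (50.4 − 57.8)/√(7.96²/12 + 4.34²/6) = -2.550
Welch–Satterthwaite df ≈ 15.73
p-value = P(T ≤ -2.550) ≈ 0.0108
Since p ≈ 0.0108 < α = 0.025, reject H0; the evidence is statistically significant.

-2.550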